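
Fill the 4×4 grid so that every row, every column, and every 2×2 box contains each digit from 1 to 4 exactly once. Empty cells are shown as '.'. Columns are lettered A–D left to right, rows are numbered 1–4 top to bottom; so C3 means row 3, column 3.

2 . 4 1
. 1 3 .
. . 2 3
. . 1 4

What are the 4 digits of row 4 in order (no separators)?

3214

B1 = 3 (sole candidate).
A2 = 4 (sole candidate).
D2 = 2 (sole candidate).
A3 = 1 (sole candidate).
B3 = 4 (sole candidate).
A4 = 3: row 4 has {1,4}; col 1 has {1,2,4}; box has {1,4} → only 3 remains.
B4 = 2: row 4 has {1,3,4}; col 2 has {1,3,4}; box has {1,3,4} → only 2 remains.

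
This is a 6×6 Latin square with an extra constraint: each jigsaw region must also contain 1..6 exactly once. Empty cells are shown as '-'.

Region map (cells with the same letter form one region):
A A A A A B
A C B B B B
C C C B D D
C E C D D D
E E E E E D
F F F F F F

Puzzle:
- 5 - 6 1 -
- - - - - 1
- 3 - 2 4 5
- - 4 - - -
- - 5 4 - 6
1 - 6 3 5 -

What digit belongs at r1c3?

2

r2c3 = 3 (sole candidate).
r2c4 = 5 (sole candidate).
r2c5 = 6 (sole candidate).
r3c1 = 6 (sole candidate).
r3c3 = 1 (sole candidate).
r4c4 = 1 (sole candidate).
r1c3 = 2: row 1 has {1,5,6}; col 3 has {1,3,4,5,6}; region has {1,5,6} → only 2 remains.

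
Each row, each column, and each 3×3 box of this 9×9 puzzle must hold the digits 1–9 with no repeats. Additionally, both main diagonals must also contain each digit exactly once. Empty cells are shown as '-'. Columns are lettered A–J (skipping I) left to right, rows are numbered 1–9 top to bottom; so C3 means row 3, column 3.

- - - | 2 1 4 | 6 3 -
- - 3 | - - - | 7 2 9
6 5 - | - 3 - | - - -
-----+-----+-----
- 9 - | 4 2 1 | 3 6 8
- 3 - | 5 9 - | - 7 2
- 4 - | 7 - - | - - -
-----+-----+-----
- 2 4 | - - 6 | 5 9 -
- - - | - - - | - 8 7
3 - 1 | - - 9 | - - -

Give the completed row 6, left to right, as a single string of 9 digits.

248763951

A1 = 7 (sole candidate).
B1 = 8 (sole candidate).
C1 = 9 (sole candidate).
J1 = 5 (sole candidate).
B2 = 1 (sole candidate).
C3 = 2 (sole candidate).
G3 = 8 (sole candidate).
A4 = 5 (sole candidate).
C4 = 7 (sole candidate).
F5 = 8 (sole candidate).
E6 = 6: row 6 has {4,7}; col 5 has {1,2,3,9}; box has {1,2,4,5,7,8,9} → only 6 remains.
F6 = 3: row 6 has {4,6,7}; col 6 has {1,4,6,8,9}; box has {1,2,4,5,6,7,8,9}; main diagonal has {1,2,4,5,7,8,9} → only 3 remains.
J6 = 1: row 6 has {3,4,6,7}; col 9 has {2,5,7,8,9}; box has {2,3,6,7,8} → only 1 remains.
A7 = 8 (sole candidate).
E7 = 7 (sole candidate).
J7 = 3 (sole candidate).
A8 = 9 (sole candidate).
B8 = 6 (sole candidate).
C8 = 5 (sole candidate).
E8 = 4 (sole candidate).
F8 = 2 (sole candidate).
G8 = 1 (sole candidate).
B9 = 7 (sole candidate).
D9 = 8 (sole candidate).
E9 = 5 (sole candidate).
H9 = 4 (sole candidate).
J9 = 6 (sole candidate).
A2 = 4 (sole candidate).
D2 = 6 (sole candidate).
E2 = 8 (sole candidate).
F2 = 5 (sole candidate).
D3 = 9 (sole candidate).
F3 = 7 (sole candidate).
H3 = 1 (sole candidate).
J3 = 4 (sole candidate).
A5 = 1 (sole candidate).
C5 = 6 (sole candidate).
G5 = 4 (sole candidate).
A6 = 2: row 6 has {1,3,4,6,7}; col 1 has {1,3,4,5,6,7,8,9}; box has {1,3,4,5,6,7,9} → only 2 remains.
C6 = 8: row 6 has {1,2,3,4,6,7}; col 3 has {1,2,3,4,5,6,7,9}; box has {1,2,3,4,5,6,7,9} → only 8 remains.
G6 = 9: row 6 has {1,2,3,4,6,7,8}; col 7 has {1,3,4,5,6,7,8}; box has {1,2,3,4,6,7,8} → only 9 remains.
H6 = 5: row 6 has {1,2,3,4,6,7,8,9}; col 8 has {1,2,3,4,6,7,8,9}; box has {1,2,3,4,6,7,8,9} → only 5 remains.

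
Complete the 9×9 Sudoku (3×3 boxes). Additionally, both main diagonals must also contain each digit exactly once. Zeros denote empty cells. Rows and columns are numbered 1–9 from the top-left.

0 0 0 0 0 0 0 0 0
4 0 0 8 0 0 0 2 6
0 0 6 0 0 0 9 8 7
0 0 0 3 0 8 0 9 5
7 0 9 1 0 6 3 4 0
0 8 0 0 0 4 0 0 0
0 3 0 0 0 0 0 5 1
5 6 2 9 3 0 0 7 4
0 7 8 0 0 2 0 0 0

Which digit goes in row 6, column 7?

row 1, column 9 = 3 (sole candidate).
row 5, column 5 = 5 (sole candidate).
row 6, column 4 = 7 (sole candidate).
row 6, column 9 = 2 (sole candidate).
row 7, column 1 = 9 (sole candidate).
row 7, column 3 = 4 (sole candidate).
row 7, column 4 = 6 (sole candidate).
row 7, column 6 = 7 (sole candidate).
row 8, column 6 = 1 (sole candidate).
row 8, column 7 = 8 (sole candidate).
row 9, column 1 = 1 (sole candidate).
row 9, column 5 = 4 (sole candidate).
row 9, column 7 = 6 (sole candidate).
row 9, column 8 = 3 (sole candidate).
row 9, column 9 = 9 (sole candidate).
row 1, column 8 = 1 (sole candidate).
row 2, column 2 = 1 (sole candidate).
row 2, column 7 = 5 (sole candidate).
row 4, column 3 = 1 (sole candidate).
row 4, column 5 = 2 (sole candidate).
row 4, column 7 = 7 (sole candidate).
row 5, column 2 = 2 (sole candidate).
row 5, column 9 = 8 (sole candidate).
row 6, column 5 = 9 (sole candidate).
row 6, column 7 = 1: row 6 has {2,4,7,8,9}; col 7 has {3,5,6,7,8,9}; box has {2,3,4,5,7,8,9} → only 1 remains.

1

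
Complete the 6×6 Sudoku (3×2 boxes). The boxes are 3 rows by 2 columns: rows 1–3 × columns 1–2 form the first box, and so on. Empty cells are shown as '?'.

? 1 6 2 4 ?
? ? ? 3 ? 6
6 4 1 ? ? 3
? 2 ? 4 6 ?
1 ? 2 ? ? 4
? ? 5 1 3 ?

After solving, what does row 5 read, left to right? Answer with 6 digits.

row 1, column 6 = 5: row 1 has {1,2,4,6}; col 6 has {3,4,6}; box has {3,4,6} → only 5 remains.
row 2, column 2 = 5: row 2 has {3,6}; col 2 has {1,2,4}; box has {1,4,6} → only 5 remains.
row 2, column 3 = 4: row 2 has {3,5,6}; col 3 has {1,2,5,6}; box has {1,2,3,6} → only 4 remains.
row 3, column 4 = 5: row 3 has {1,3,4,6}; col 4 has {1,2,3,4}; box has {1,2,3,4,6} → only 5 remains.
row 3, column 5 = 2: row 3 has {1,3,4,5,6}; col 5 has {3,4,6}; box has {3,4,5,6} → only 2 remains.
row 4, column 3 = 3: row 4 has {2,4,6}; col 3 has {1,2,4,5,6}; box has {1,2,4,5} → only 3 remains.
row 4, column 6 = 1: row 4 has {2,3,4,6}; col 6 has {3,4,5,6}; box has {3,4,6} → only 1 remains.
row 5, column 4 = 6: row 5 has {1,2,4}; col 4 has {1,2,3,4,5}; box has {1,2,3,4,5} → only 6 remains.
row 5, column 5 = 5: row 5 has {1,2,4,6}; col 5 has {2,3,4,6}; box has {1,3,4,6} → only 5 remains.
row 6, column 1 = 4: row 6 has {1,3,5}; col 1 has {1,6}; box has {1,2} → only 4 remains.
row 6, column 2 = 6: row 6 has {1,3,4,5}; col 2 has {1,2,4,5}; box has {1,2,4} → only 6 remains.
row 6, column 6 = 2: row 6 has {1,3,4,5,6}; col 6 has {1,3,4,5,6}; box has {1,3,4,5,6} → only 2 remains.
row 1, column 1 = 3: row 1 has {1,2,4,5,6}; col 1 has {1,4,6}; box has {1,4,5,6} → only 3 remains.
row 2, column 1 = 2: row 2 has {3,4,5,6}; col 1 has {1,3,4,6}; box has {1,3,4,5,6} → only 2 remains.
row 2, column 5 = 1: row 2 has {2,3,4,5,6}; col 5 has {2,3,4,5,6}; box has {2,3,4,5,6} → only 1 remains.
row 4, column 1 = 5: row 4 has {1,2,3,4,6}; col 1 has {1,2,3,4,6}; box has {1,2,4,6} → only 5 remains.
row 5, column 2 = 3: row 5 has {1,2,4,5,6}; col 2 has {1,2,4,5,6}; box has {1,2,4,5,6} → only 3 remains.

132654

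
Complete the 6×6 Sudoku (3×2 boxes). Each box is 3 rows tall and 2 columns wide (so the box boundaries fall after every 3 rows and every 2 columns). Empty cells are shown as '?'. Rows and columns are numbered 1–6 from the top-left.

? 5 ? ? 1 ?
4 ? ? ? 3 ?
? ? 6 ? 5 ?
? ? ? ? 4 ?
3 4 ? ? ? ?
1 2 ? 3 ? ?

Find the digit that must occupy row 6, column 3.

4

row 3, column 1 = 2: row 3 has {5,6}; col 1 has {1,3,4}; box has {4,5} → only 2 remains.
row 3, column 6 = 4: row 3 has {2,5,6}; col 6 has {}; box has {1,3,5} → only 4 remains.
row 4, column 2 = 6: row 4 has {4}; col 2 has {2,4,5}; box has {1,2,3,4} → only 6 remains.
row 6, column 5 = 6: row 6 has {1,2,3}; col 5 has {1,3,4,5}; box has {4} → only 6 remains.
row 6, column 6 = 5: row 6 has {1,2,3,6}; col 6 has {4}; box has {4,6} → only 5 remains.
row 1, column 1 = 6: row 1 has {1,5}; col 1 has {1,2,3,4}; box has {2,4,5} → only 6 remains.
row 1, column 6 = 2: row 1 has {1,5,6}; col 6 has {4,5}; box has {1,3,4,5} → only 2 remains.
row 2, column 2 = 1: row 2 has {3,4}; col 2 has {2,4,5,6}; box has {2,4,5,6} → only 1 remains.
row 2, column 6 = 6: row 2 has {1,3,4}; col 6 has {2,4,5}; box has {1,2,3,4,5} → only 6 remains.
row 3, column 2 = 3: row 3 has {2,4,5,6}; col 2 has {1,2,4,5,6}; box has {1,2,4,5,6} → only 3 remains.
row 3, column 4 = 1: row 3 has {2,3,4,5,6}; col 4 has {3}; box has {6} → only 1 remains.
row 4, column 1 = 5: row 4 has {4,6}; col 1 has {1,2,3,4,6}; box has {1,2,3,4,6} → only 5 remains.
row 4, column 4 = 2: row 4 has {4,5,6}; col 4 has {1,3}; box has {3} → only 2 remains.
row 5, column 5 = 2: row 5 has {3,4}; col 5 has {1,3,4,5,6}; box has {4,5,6} → only 2 remains.
row 5, column 6 = 1: row 5 has {2,3,4}; col 6 has {2,4,5,6}; box has {2,4,5,6} → only 1 remains.
row 6, column 3 = 4: row 6 has {1,2,3,5,6}; col 3 has {6}; box has {2,3} → only 4 remains.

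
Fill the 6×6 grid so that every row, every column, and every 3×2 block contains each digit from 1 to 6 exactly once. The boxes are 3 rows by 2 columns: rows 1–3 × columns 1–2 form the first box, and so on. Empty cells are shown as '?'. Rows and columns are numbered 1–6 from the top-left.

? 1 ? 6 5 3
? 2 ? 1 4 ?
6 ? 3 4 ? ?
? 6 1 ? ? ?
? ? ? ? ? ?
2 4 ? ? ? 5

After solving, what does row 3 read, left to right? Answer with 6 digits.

r1c1 = 4: row 1 has {1,3,5,6}; col 1 has {2,6}; box has {1,2,6} → only 4 remains.
r1c3 = 2: row 1 has {1,3,4,5,6}; col 3 has {1,3}; box has {1,3,4,6} → only 2 remains.
r2c3 = 5: row 2 has {1,2,4}; col 3 has {1,2,3}; box has {1,2,3,4,6} → only 5 remains.
r2c6 = 6: row 2 has {1,2,4,5}; col 6 has {3,5}; box has {3,4,5} → only 6 remains.
r3c2 = 5: row 3 has {3,4,6}; col 2 has {1,2,4,6}; box has {1,2,4,6} → only 5 remains.
r5c2 = 3: row 5 has {}; col 2 has {1,2,4,5,6}; box has {2,4,6} → only 3 remains.
r6c3 = 6: row 6 has {2,4,5}; col 3 has {1,2,3,5}; box has {1} → only 6 remains.
r6c4 = 3: row 6 has {2,4,5,6}; col 4 has {1,4,6}; box has {1,6} → only 3 remains.
r6c5 = 1: row 6 has {2,3,4,5,6}; col 5 has {4,5}; box has {5} → only 1 remains.
r2c1 = 3: row 2 has {1,2,4,5,6}; col 1 has {2,4,6}; box has {1,2,4,5,6} → only 3 remains.
r3c5 = 2: row 3 has {3,4,5,6}; col 5 has {1,4,5}; box has {3,4,5,6} → only 2 remains.
r3c6 = 1: row 3 has {2,3,4,5,6}; col 6 has {3,5,6}; box has {2,3,4,5,6} → only 1 remains.

653421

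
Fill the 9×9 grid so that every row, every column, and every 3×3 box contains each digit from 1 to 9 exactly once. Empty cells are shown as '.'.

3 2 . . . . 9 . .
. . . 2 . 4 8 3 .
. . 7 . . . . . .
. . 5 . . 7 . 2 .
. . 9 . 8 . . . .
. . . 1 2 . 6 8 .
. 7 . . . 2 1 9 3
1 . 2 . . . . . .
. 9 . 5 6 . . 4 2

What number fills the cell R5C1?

R7C5 = 4 (sole candidate).
R9C1 = 8 (sole candidate).
R9C3 = 3 (sole candidate).
R9C6 = 1 (sole candidate).
R9C7 = 7 (sole candidate).
R6C3 = 4 (sole candidate).
R7C3 = 6 (sole candidate).
R7C4 = 8 (sole candidate).
R8C7 = 5 (sole candidate).
R8C8 = 6 (sole candidate).
R8C9 = 8 (sole candidate).
R2C3 = 1 (sole candidate).
R4C1 = 6 (sole candidate).
R6C1 = 7 (sole candidate).
R6C2 = 3 (sole candidate).
R7C1 = 5 (sole candidate).
R8C2 = 4 (sole candidate).
R1C3 = 8 (sole candidate).
R2C1 = 9 (sole candidate).
R3C1 = 4 (sole candidate).
R3C7 = 2 (sole candidate).
R5C1 = 2: row 5 has {8,9}; col 1 has {1,3,4,5,6,7,8,9}; box has {3,4,5,6,7,9} → only 2 remains.

2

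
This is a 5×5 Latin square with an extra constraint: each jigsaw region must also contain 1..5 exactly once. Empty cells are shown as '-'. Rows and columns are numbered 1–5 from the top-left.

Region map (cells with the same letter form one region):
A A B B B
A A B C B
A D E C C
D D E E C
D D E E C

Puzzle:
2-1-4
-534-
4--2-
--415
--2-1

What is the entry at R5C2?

4

R1C2 = 3: row 1 has {1,2,4}; col 2 has {5}; region has {2,4,5} → only 3 remains.
R1C4 = 5: row 1 has {1,2,3,4}; col 4 has {1,2,4}; region has {1,3,4} → only 5 remains.
R2C1 = 1: row 2 has {3,4,5}; col 1 has {2,4}; region has {2,3,4,5} → only 1 remains.
R2C5 = 2: row 2 has {1,3,4,5}; col 5 has {1,4,5}; region has {1,3,4,5} → only 2 remains.
R3C2 = 1: row 3 has {2,4}; col 2 has {3,5}; region has {} → only 1 remains.
R3C3 = 5: row 3 has {1,2,4}; col 3 has {1,2,3,4}; region has {1,2,4} → only 5 remains.
R3C5 = 3: row 3 has {1,2,4,5}; col 5 has {1,2,4,5}; region has {1,2,4,5} → only 3 remains.
R4C1 = 3: row 4 has {1,4,5}; col 1 has {1,2,4}; region has {1} → only 3 remains.
R4C2 = 2: row 4 has {1,3,4,5}; col 2 has {1,3,5}; region has {1,3} → only 2 remains.
R5C1 = 5: row 5 has {1,2}; col 1 has {1,2,3,4}; region has {1,2,3} → only 5 remains.
R5C2 = 4: row 5 has {1,2,5}; col 2 has {1,2,3,5}; region has {1,2,3,5} → only 4 remains.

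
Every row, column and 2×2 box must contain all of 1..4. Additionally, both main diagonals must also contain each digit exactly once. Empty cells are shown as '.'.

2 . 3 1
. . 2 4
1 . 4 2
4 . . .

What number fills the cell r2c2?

1

r1c2 = 4 (sole candidate).
r2c1 = 3 (sole candidate).
r2c2 = 1: row 2 has {2,3,4}; col 2 has {4}; box has {2,3,4}; main diagonal has {2,4} → only 1 remains.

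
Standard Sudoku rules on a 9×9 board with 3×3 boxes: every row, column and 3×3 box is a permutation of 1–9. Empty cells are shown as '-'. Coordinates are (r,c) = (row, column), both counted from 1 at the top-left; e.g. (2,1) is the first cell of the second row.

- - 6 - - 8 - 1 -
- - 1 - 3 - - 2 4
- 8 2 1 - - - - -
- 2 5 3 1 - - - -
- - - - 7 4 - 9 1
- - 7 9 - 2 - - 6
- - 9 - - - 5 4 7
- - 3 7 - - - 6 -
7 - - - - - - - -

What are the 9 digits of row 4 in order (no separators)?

925316478

(4,6) = 6: row 4 has {1,2,3,5}; col 6 has {2,4,8}; box has {1,2,3,4,7,9} → only 6 remains.
(4,9) = 8: row 4 has {1,2,3,5,6}; col 9 has {1,4,6,7}; box has {1,6,9} → only 8 remains.
(5,3) = 8 (sole candidate).
(5,4) = 5 (sole candidate).
(6,5) = 8 (sole candidate).
(9,3) = 4 (sole candidate).
(2,4) = 6 (sole candidate).
(4,8) = 7: row 4 has {1,2,3,5,6,8}; col 8 has {1,2,4,6,9}; box has {1,6,8,9} → only 7 remains.
(4,7) = 4: row 4 has {1,2,3,5,6,7,8}; col 7 has {5}; box has {1,6,7,8,9} → only 4 remains.
(6,7) = 3 (sole candidate).
(6,8) = 5 (sole candidate).
(3,8) = 3 (sole candidate).
(4,1) = 9: row 4 has {1,2,3,4,5,6,7,8}; col 1 has {7}; box has {2,5,7,8} → only 9 remains.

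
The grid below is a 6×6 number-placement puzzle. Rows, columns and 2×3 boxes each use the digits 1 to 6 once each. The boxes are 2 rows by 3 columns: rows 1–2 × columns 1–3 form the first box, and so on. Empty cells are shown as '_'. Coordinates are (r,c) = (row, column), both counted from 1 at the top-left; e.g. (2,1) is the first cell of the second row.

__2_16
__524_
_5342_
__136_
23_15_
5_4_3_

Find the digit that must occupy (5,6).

4

(1,2) = 4 (sole candidate).
(1,4) = 5 (sole candidate).
(2,6) = 3 (sole candidate).
(3,1) = 6 (sole candidate).
(3,6) = 1 (sole candidate).
(4,1) = 4 (sole candidate).
(4,2) = 2 (sole candidate).
(4,6) = 5 (sole candidate).
(5,3) = 6 (sole candidate).
(5,6) = 4: row 5 has {1,2,3,5,6}; col 6 has {1,3,5,6}; box has {1,3,5} → only 4 remains.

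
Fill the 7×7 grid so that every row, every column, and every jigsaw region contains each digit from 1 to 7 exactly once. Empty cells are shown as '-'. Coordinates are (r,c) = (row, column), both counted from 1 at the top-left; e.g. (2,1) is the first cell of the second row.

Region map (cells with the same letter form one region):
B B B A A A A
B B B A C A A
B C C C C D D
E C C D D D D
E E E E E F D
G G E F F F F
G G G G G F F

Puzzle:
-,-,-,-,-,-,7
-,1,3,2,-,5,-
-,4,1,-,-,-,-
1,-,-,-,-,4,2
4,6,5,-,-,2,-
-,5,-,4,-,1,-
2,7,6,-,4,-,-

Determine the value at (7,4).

(1,2) = 2 (sole candidate).
(1,3) = 4 (sole candidate).
(4,2) = 3 (sole candidate).
(4,3) = 7 (sole candidate).
(6,1) = 3 (sole candidate).
(6,3) = 2 (sole candidate).
(6,7) = 6 (sole candidate).
(7,4) = 1: row 7 has {2,4,6,7}; col 4 has {2,4}; region has {2,3,4,5,6,7} → only 1 remains.

1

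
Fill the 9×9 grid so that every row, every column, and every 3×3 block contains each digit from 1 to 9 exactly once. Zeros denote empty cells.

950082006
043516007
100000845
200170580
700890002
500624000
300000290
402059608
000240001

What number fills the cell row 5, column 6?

5

row 1, column 3 = 7: row 1 has {2,5,6,8,9}; col 3 has {2,3}; box has {1,3,4,5,9} → only 7 remains.
row 2, column 1 = 8: row 2 has {1,3,4,5,6,7}; col 1 has {1,2,3,4,5,7,9}; box has {1,3,4,5,7,9} → only 8 remains.
row 2, column 7 = 9: row 2 has {1,3,4,5,6,7,8}; col 7 has {2,5,6,8}; box has {4,5,6,7,8} → only 9 remains.
row 2, column 8 = 2: row 2 has {1,3,4,5,6,7,8,9}; col 8 has {4,8,9}; box has {4,5,6,7,8,9} → only 2 remains.
row 3, column 3 = 6: row 3 has {1,4,5,8}; col 3 has {2,3,7}; box has {1,3,4,5,7,8,9} → only 6 remains.
row 3, column 5 = 3: row 3 has {1,4,5,6,8}; col 5 has {1,2,4,5,7,8,9}; box has {1,2,5,6,8} → only 3 remains.
row 3, column 6 = 7: row 3 has {1,3,4,5,6,8}; col 6 has {2,4,6,9}; box has {1,2,3,5,6,8} → only 7 remains.
row 4, column 6 = 3: row 4 has {1,2,5,7,8}; col 6 has {2,4,6,7,9}; box has {1,2,4,6,7,8,9} → only 3 remains.
row 5, column 6 = 5: row 5 has {2,7,8,9}; col 6 has {2,3,4,6,7,9}; box has {1,2,3,4,6,7,8,9} → only 5 remains.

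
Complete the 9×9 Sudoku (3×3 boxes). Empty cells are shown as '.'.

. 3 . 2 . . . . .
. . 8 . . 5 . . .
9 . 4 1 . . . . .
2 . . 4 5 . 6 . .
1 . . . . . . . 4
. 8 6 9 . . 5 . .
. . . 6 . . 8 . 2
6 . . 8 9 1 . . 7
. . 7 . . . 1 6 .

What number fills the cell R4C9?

1

R2C1 = 7 (sole candidate).
R2C4 = 3 (sole candidate).
R5C4 = 7 (sole candidate).
R9C4 = 5 (sole candidate).
R1C1 = 5 (sole candidate).
R1C3 = 1 (sole candidate).
R6C1 = 4 (hidden single in row 6).
R6C8 = 7 (hidden single in row 6).
R7C1 = 3 (sole candidate).
R9C1 = 8 (sole candidate).
R4C2 = 7 (hidden single in row 4).
R7C2 = 1 (hidden single in row 7).
R8C3 = 2 (hidden single in column 3).
R6C5 = 1 (hidden single in column 5).
R6C9 = 3 (sole candidate).
R9C9 = 9 (sole candidate).
R6C6 = 2 (sole candidate).
R9C2 = 4 (sole candidate).
R9C6 = 3 (sole candidate).
R4C6 = 8 (sole candidate).
R4C9 = 1: row 4 has {2,4,5,6,7,8}; col 9 has {2,3,4,7,9}; box has {3,4,5,6,7} → only 1 remains.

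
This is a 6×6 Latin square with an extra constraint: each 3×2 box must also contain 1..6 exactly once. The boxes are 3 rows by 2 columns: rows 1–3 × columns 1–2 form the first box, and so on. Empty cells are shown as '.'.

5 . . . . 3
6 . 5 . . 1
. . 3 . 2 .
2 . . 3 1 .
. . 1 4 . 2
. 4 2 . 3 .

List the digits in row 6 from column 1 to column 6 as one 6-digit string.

r2c4 = 2 (sole candidate).
r2c5 = 4 (sole candidate).
r3c2 = 1 (sole candidate).
r3c4 = 6 (sole candidate).
r3c6 = 5 (sole candidate).
r4c3 = 6 (sole candidate).
r4c6 = 4 (sole candidate).
r5c1 = 3 (sole candidate).
r6c1 = 1: row 6 has {2,3,4}; col 1 has {2,3,5,6}; box has {2,3,4} → only 1 remains.
r6c4 = 5: row 6 has {1,2,3,4}; col 4 has {2,3,4,6}; box has {1,2,3,4,6} → only 5 remains.
r6c6 = 6: row 6 has {1,2,3,4,5}; col 6 has {1,2,3,4,5}; box has {1,2,3,4} → only 6 remains.

142536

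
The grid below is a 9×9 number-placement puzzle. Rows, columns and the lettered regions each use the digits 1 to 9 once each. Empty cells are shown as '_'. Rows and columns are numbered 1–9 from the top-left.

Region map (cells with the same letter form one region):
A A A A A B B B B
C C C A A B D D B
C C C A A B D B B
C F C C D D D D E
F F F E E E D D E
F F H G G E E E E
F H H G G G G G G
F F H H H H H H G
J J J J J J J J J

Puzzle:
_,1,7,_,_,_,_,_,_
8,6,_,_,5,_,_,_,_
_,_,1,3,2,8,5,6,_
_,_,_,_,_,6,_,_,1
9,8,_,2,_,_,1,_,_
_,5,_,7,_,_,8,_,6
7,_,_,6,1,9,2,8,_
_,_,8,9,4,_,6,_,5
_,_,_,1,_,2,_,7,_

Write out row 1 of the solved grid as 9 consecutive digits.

R2C4 = 4 (sole candidate).
R3C1 = 4 (sole candidate).
R4C4 = 5 (sole candidate).
R6C5 = 3 (sole candidate).
R6C6 = 4 (sole candidate).
R6C8 = 9 (sole candidate).
R7C2 = 3 (sole candidate).
R7C3 = 5 (sole candidate).
R7C9 = 4 (sole candidate).
R8C2 = 2 (sole candidate).
R8C8 = 1 (sole candidate).
R1C1 = 6: row 1 has {1,7}; col 1 has {4,7,8,9}; region has {1,2,3,4,5,7} → only 6 remains.
R1C4 = 8: row 1 has {1,6,7}; col 4 has {1,2,3,4,5,6,7,9}; region has {1,2,3,4,5,6,7} → only 8 remains.
R1C5 = 9: row 1 has {1,6,7,8}; col 5 has {1,2,3,4,5}; region has {1,2,3,4,5,6,7,8} → only 9 remains.
R4C2 = 4 (sole candidate).
R5C5 = 7 (sole candidate).
R5C9 = 3 (sole candidate).
R6C1 = 1 (sole candidate).
R6C3 = 2 (sole candidate).
R8C1 = 3 (sole candidate).
R8C6 = 7 (sole candidate).
R9C1 = 5 (sole candidate).
R9C2 = 9 (sole candidate).
R9C9 = 8 (sole candidate).
R1C9 = 2: row 1 has {1,6,7,8,9}; col 9 has {1,3,4,5,6,8}; region has {6,8} → only 2 remains.
R3C2 = 7 (sole candidate).
R3C9 = 9 (sole candidate).
R4C1 = 2 (sole candidate).
R4C5 = 8 (sole candidate).
R4C8 = 3 (sole candidate).
R5C3 = 6 (sole candidate).
R5C6 = 5 (sole candidate).
R5C8 = 4 (sole candidate).
R9C5 = 6 (sole candidate).
R1C6 = 3: row 1 has {1,2,6,7,8,9}; col 6 has {2,4,5,6,7,8,9}; region has {2,6,8,9} → only 3 remains.
R1C7 = 4: row 1 has {1,2,3,6,7,8,9}; col 7 has {1,2,5,6,8}; region has {2,3,6,8,9} → only 4 remains.
R1C8 = 5: row 1 has {1,2,3,4,6,7,8,9}; col 8 has {1,3,4,6,7,8,9}; region has {2,3,4,6,8,9} → only 5 remains.

617893452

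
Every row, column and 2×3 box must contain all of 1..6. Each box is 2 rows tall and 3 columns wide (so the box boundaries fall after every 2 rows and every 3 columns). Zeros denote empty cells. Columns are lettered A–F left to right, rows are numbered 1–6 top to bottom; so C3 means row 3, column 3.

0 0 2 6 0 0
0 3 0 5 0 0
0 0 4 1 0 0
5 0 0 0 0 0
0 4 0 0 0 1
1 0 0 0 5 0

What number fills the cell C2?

1

A1 = 4 (sole candidate).
F1 = 3 (sole candidate).
A2 = 6 (sole candidate).
C2 = 1: row 2 has {3,5,6}; col 3 has {2,4}; box has {2,3,4,6} → only 1 remains.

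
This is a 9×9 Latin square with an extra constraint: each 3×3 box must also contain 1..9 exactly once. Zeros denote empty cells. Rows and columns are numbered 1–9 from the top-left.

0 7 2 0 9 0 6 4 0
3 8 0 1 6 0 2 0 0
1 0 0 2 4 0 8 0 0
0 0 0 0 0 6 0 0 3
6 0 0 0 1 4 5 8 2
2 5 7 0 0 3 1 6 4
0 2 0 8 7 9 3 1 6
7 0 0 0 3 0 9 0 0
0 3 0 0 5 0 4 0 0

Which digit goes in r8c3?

6

r1c1 = 5: row 1 has {2,4,6,7,9}; col 1 has {1,2,3,6,7}; box has {1,2,3,7,8} → only 5 remains.
r1c4 = 3: row 1 has {2,4,5,6,7,9}; col 4 has {1,2,8}; box has {1,2,4,6,9} → only 3 remains.
r1c6 = 8: row 1 has {2,3,4,5,6,7,9}; col 6 has {3,4,6,9}; box has {1,2,3,4,6,9} → only 8 remains.
r1c9 = 1: row 1 has {2,3,4,5,6,7,8,9}; col 9 has {2,3,4,6}; box has {2,4,6,8} → only 1 remains.
r4c7 = 7: row 4 has {3,6}; col 7 has {1,2,3,4,5,6,8,9}; box has {1,2,3,4,5,6,8} → only 7 remains.
r4c8 = 9: row 4 has {3,6,7}; col 8 has {1,4,6,8}; box has {1,2,3,4,5,6,7,8} → only 9 remains.
r5c2 = 9: row 5 has {1,2,4,5,6,8}; col 2 has {2,3,5,7,8}; box has {2,5,6,7} → only 9 remains.
r5c3 = 3: row 5 has {1,2,4,5,6,8,9}; col 3 has {2,7}; box has {2,5,6,7,9} → only 3 remains.
r5c4 = 7: row 5 has {1,2,3,4,5,6,8,9}; col 4 has {1,2,3,8}; box has {1,3,4,6} → only 7 remains.
r6c4 = 9: row 6 has {1,2,3,4,5,6,7}; col 4 has {1,2,3,7,8}; box has {1,3,4,6,7} → only 9 remains.
r6c5 = 8: row 6 has {1,2,3,4,5,6,7,9}; col 5 has {1,3,4,5,6,7,9}; box has {1,3,4,6,7,9} → only 8 remains.
r7c1 = 4: row 7 has {1,2,3,6,7,8,9}; col 1 has {1,2,3,5,6,7}; box has {2,3,7} → only 4 remains.
r7c3 = 5: row 7 has {1,2,3,4,6,7,8,9}; col 3 has {2,3,7}; box has {2,3,4,7} → only 5 remains.
r9c4 = 6: row 9 has {3,4,5}; col 4 has {1,2,3,7,8,9}; box has {3,5,7,8,9} → only 6 remains.
r3c2 = 6: row 3 has {1,2,4,8}; col 2 has {2,3,5,7,8,9}; box has {1,2,3,5,7,8} → only 6 remains.
r3c3 = 9: row 3 has {1,2,4,6,8}; col 3 has {2,3,5,7}; box has {1,2,3,5,6,7,8} → only 9 remains.
r4c1 = 8: row 4 has {3,6,7,9}; col 1 has {1,2,3,4,5,6,7}; box has {2,3,5,6,7,9} → only 8 remains.
r4c4 = 5: row 4 has {3,6,7,8,9}; col 4 has {1,2,3,6,7,8,9}; box has {1,3,4,6,7,8,9} → only 5 remains.
r4c5 = 2: row 4 has {3,5,6,7,8,9}; col 5 has {1,3,4,5,6,7,8,9}; box has {1,3,4,5,6,7,8,9} → only 2 remains.
r8c2 = 1: row 8 has {3,7,9}; col 2 has {2,3,5,6,7,8,9}; box has {2,3,4,5,7} → only 1 remains.
r8c4 = 4: row 8 has {1,3,7,9}; col 4 has {1,2,3,5,6,7,8,9}; box has {3,5,6,7,8,9} → only 4 remains.
r8c6 = 2: row 8 has {1,3,4,7,9}; col 6 has {3,4,6,8,9}; box has {3,4,5,6,7,8,9} → only 2 remains.
r8c8 = 5: row 8 has {1,2,3,4,7,9}; col 8 has {1,4,6,8,9}; box has {1,3,4,6,9} → only 5 remains.
r8c9 = 8: row 8 has {1,2,3,4,5,7,9}; col 9 has {1,2,3,4,6}; box has {1,3,4,5,6,9} → only 8 remains.
r9c1 = 9: row 9 has {3,4,5,6}; col 1 has {1,2,3,4,5,6,7,8}; box has {1,2,3,4,5,7} → only 9 remains.
r9c3 = 8: row 9 has {3,4,5,6,9}; col 3 has {2,3,5,7,9}; box has {1,2,3,4,5,7,9} → only 8 remains.
r9c6 = 1: row 9 has {3,4,5,6,8,9}; col 6 has {2,3,4,6,8,9}; box has {2,3,4,5,6,7,8,9} → only 1 remains.
r9c9 = 7: row 9 has {1,3,4,5,6,8,9}; col 9 has {1,2,3,4,6,8}; box has {1,3,4,5,6,8,9} → only 7 remains.
r2c3 = 4: row 2 has {1,2,3,6,8}; col 3 has {2,3,5,7,8,9}; box has {1,2,3,5,6,7,8,9} → only 4 remains.
r2c8 = 7: row 2 has {1,2,3,4,6,8}; col 8 has {1,4,5,6,8,9}; box has {1,2,4,6,8} → only 7 remains.
r3c8 = 3: row 3 has {1,2,4,6,8,9}; col 8 has {1,4,5,6,7,8,9}; box has {1,2,4,6,7,8} → only 3 remains.
r3c9 = 5: row 3 has {1,2,3,4,6,8,9}; col 9 has {1,2,3,4,6,7,8}; box has {1,2,3,4,6,7,8} → only 5 remains.
r4c2 = 4: row 4 has {2,3,5,6,7,8,9}; col 2 has {1,2,3,5,6,7,8,9}; box has {2,3,5,6,7,8,9} → only 4 remains.
r4c3 = 1: row 4 has {2,3,4,5,6,7,8,9}; col 3 has {2,3,4,5,7,8,9}; box has {2,3,4,5,6,7,8,9} → only 1 remains.
r8c3 = 6: row 8 has {1,2,3,4,5,7,8,9}; col 3 has {1,2,3,4,5,7,8,9}; box has {1,2,3,4,5,7,8,9} → only 6 remains.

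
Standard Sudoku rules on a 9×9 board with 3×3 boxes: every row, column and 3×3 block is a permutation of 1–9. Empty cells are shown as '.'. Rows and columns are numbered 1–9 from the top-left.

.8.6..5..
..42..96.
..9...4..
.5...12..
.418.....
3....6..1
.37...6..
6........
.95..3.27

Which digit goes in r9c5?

6

r3c2 = 6: in row 3, 6 can only go here (every other open cell in that row sees a 6).
r5c9 = 6: in row 5, 6 can only go here (every other open cell in that row sees a 6).
r4c3 = 6: in row 4, 6 can only go here (every other open cell in that row sees a 6).
r9c5 = 6: in row 9, 6 can only go here (every other open cell in that row sees a 6).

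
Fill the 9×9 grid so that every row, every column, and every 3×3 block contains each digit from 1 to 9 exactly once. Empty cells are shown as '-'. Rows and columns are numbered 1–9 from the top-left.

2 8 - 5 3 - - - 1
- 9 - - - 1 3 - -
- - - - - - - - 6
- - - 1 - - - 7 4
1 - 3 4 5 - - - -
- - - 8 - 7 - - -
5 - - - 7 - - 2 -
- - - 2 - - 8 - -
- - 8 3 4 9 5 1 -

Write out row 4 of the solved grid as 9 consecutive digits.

R7C4 = 6: row 7 has {2,5,7}; col 4 has {1,2,3,4,5,8}; box has {2,3,4,7,9} → only 6 remains.
R7C6 = 8: row 7 has {2,5,6,7}; col 6 has {1,7,9}; box has {2,3,4,6,7,9} → only 8 remains.
R8C5 = 1: row 8 has {2,8}; col 5 has {3,4,5,7}; box has {2,3,4,6,7,8,9} → only 1 remains.
R8C6 = 5: row 8 has {1,2,8}; col 6 has {1,7,8,9}; box has {1,2,3,4,6,7,8,9} → only 5 remains.
R9C9 = 7: row 9 has {1,3,4,5,8,9}; col 9 has {1,4,6}; box has {1,2,5,8} → only 7 remains.
R2C4 = 7: row 2 has {1,3,9}; col 4 has {1,2,3,4,5,6,8}; box has {1,3,5} → only 7 remains.
R3C4 = 9: row 3 has {6}; col 4 has {1,2,3,4,5,6,7,8}; box has {1,3,5,7} → only 9 remains.
R9C1 = 6: row 9 has {1,3,4,5,7,8,9}; col 1 has {1,2,5}; box has {5,8} → only 6 remains.
R9C2 = 2: row 9 has {1,3,4,5,6,7,8,9}; col 2 has {8,9}; box has {5,6,8} → only 2 remains.
R2C1 = 4: row 2 has {1,3,7,9}; col 1 has {1,2,5,6}; box has {2,8,9} → only 4 remains.
R6C1 = 9: row 6 has {7,8}; col 1 has {1,2,4,5,6}; box has {1,3} → only 9 remains.
R4C1 = 8: row 4 has {1,4,7}; col 1 has {1,2,4,5,6,9}; box has {1,3,9} → only 8 remains.
R4C6 = 3: in row 4, 3 can only go here (every other open cell in that row sees a 3).
R5C2 = 7: in row 5, 7 can only go here (every other open cell in that row sees a 7).
R6C7 = 1: in row 6, 1 can only go here (every other open cell in that row sees a 1).
R8C8 = 6: in row 8, 6 can only go here (every other open cell in that row sees a 6).
R4C5 = 9: in column 5, 9 can only go here (every other open cell in that column sees a 9).
R6C8 = 3: in column 8, 3 can only go here (every other open cell in that column sees a 3).
R6C9 = 5: in box 6, 5 can only go here (every other open cell in that box sees a 5).
R7C7 = 4: in box 9, 4 can only go here (every other open cell in that box sees a 4).
Singles propagation stalls; R4C7 is still open with candidates {2,6}.
  Try R4C7 = 6: this forces R4C2=5, R4C3=2, R5C6=6, R1C6=4, R1C8=9, R3C6=2, R3C7=7; then R1C7 has no candidate left — contradiction.
So R4C7 = 2.
R3C7 = 7 (sole candidate).
R1C7 = 9 (sole candidate).
R1C8 = 4 (sole candidate).
R3C1 = 3 (sole candidate).
R5C7 = 6 (sole candidate).
R8C1 = 7 (sole candidate).
R1C6 = 6 (sole candidate).
R5C6 = 2 (sole candidate).
R6C5 = 6 (sole candidate).
R1C3 = 7 (sole candidate).
R3C6 = 4 (sole candidate).
R6C2 = 4 (sole candidate).
R6C3 = 2 (sole candidate).
R8C2 = 3 (sole candidate).
R8C9 = 9 (sole candidate).
R5C9 = 8 (sole candidate).
R7C2 = 1 (sole candidate).
R7C3 = 9 (sole candidate).
R7C9 = 3 (sole candidate).
R8C3 = 4 (sole candidate).
R2C9 = 2 (sole candidate).
R3C2 = 5 (sole candidate).
R3C3 = 1 (sole candidate).
R3C8 = 8 (sole candidate).
R4C2 = 6: row 4 has {1,2,3,4,7,8,9}; col 2 has {1,2,3,4,5,7,8,9}; box has {1,2,3,4,7,8,9} → only 6 remains.
R4C3 = 5: row 4 has {1,2,3,4,6,7,8,9}; col 3 has {1,2,3,4,7,8,9}; box has {1,2,3,4,6,7,8,9} → only 5 remains.

865193274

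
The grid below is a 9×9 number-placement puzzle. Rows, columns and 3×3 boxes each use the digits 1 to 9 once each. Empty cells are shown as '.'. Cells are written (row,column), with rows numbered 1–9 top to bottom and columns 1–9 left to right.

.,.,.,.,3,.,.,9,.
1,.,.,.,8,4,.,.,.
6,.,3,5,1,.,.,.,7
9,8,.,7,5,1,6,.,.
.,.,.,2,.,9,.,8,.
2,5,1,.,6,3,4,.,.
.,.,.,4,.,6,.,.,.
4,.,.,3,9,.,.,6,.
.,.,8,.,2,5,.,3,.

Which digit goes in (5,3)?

(1,4) = 6: row 1 has {3,9}; col 4 has {2,3,4,5,7}; box has {1,3,4,5,8} → only 6 remains.
(2,4) = 9: row 2 has {1,4,8}; col 4 has {2,3,4,5,6,7}; box has {1,3,4,5,6,8} → only 9 remains.
(3,6) = 2: row 3 has {1,3,5,6,7}; col 6 has {1,3,4,5,6,9}; box has {1,3,4,5,6,8,9} → only 2 remains.
(3,7) = 8: row 3 has {1,2,3,5,6,7}; col 7 has {4,6}; box has {7,9} → only 8 remains.
(3,8) = 4: row 3 has {1,2,3,5,6,7,8}; col 8 has {3,6,8,9}; box has {7,8,9} → only 4 remains.
(4,3) = 4: row 4 has {1,5,6,7,8,9}; col 3 has {1,3,8}; box has {1,2,5,8,9} → only 4 remains.
(4,8) = 2: row 4 has {1,4,5,6,7,8,9}; col 8 has {3,4,6,8,9}; box has {4,6,8} → only 2 remains.
(4,9) = 3: row 4 has {1,2,4,5,6,7,8,9}; col 9 has {7}; box has {2,4,6,8} → only 3 remains.
(5,5) = 4: row 5 has {2,8,9}; col 5 has {1,2,3,5,6,8,9}; box has {1,2,3,5,6,7,9} → only 4 remains.
(6,4) = 8: row 6 has {1,2,3,4,5,6}; col 4 has {2,3,4,5,6,7,9}; box has {1,2,3,4,5,6,7,9} → only 8 remains.
(6,8) = 7: row 6 has {1,2,3,4,5,6,8}; col 8 has {2,3,4,6,8,9}; box has {2,3,4,6,8} → only 7 remains.
(6,9) = 9: row 6 has {1,2,3,4,5,6,7,8}; col 9 has {3,7}; box has {2,3,4,6,7,8} → only 9 remains.
(7,5) = 7: row 7 has {4,6}; col 5 has {1,2,3,4,5,6,8,9}; box has {2,3,4,5,6,9} → only 7 remains.
(8,6) = 8: row 8 has {3,4,6,9}; col 6 has {1,2,3,4,5,6,9}; box has {2,3,4,5,6,7,9} → only 8 remains.
(9,1) = 7: row 9 has {2,3,5,8}; col 1 has {1,2,4,6,9}; box has {4,8} → only 7 remains.
(9,4) = 1: row 9 has {2,3,5,7,8}; col 4 has {2,3,4,5,6,7,8,9}; box has {2,3,4,5,6,7,8,9} → only 1 remains.
(9,7) = 9: row 9 has {1,2,3,5,7,8}; col 7 has {4,6,8}; box has {3,6} → only 9 remains.
(9,9) = 4: row 9 has {1,2,3,5,7,8,9}; col 9 has {3,7,9}; box has {3,6,9} → only 4 remains.
(1,6) = 7: row 1 has {3,6,9}; col 6 has {1,2,3,4,5,6,8,9}; box has {1,2,3,4,5,6,8,9} → only 7 remains.
(2,8) = 5: row 2 has {1,4,8,9}; col 8 has {2,3,4,6,7,8,9}; box has {4,7,8,9} → only 5 remains.
(3,2) = 9: row 3 has {1,2,3,4,5,6,7,8}; col 2 has {5,8}; box has {1,3,6} → only 9 remains.
(5,1) = 3: row 5 has {2,4,8,9}; col 1 has {1,2,4,6,7,9}; box has {1,2,4,5,8,9} → only 3 remains.
(7,1) = 5: row 7 has {4,6,7}; col 1 has {1,2,3,4,6,7,9}; box has {4,7,8} → only 5 remains.
(7,8) = 1: row 7 has {4,5,6,7}; col 8 has {2,3,4,5,6,7,8,9}; box has {3,4,6,9} → only 1 remains.
(8,3) = 2: row 8 has {3,4,6,8,9}; col 3 has {1,3,4,8}; box has {4,5,7,8} → only 2 remains.
(8,9) = 5: row 8 has {2,3,4,6,8,9}; col 9 has {3,4,7,9}; box has {1,3,4,6,9} → only 5 remains.
(9,2) = 6: row 9 has {1,2,3,4,5,7,8,9}; col 2 has {5,8,9}; box has {2,4,5,7,8} → only 6 remains.
(1,1) = 8: row 1 has {3,6,7,9}; col 1 has {1,2,3,4,5,6,7,9}; box has {1,3,6,9} → only 8 remains.
(1,3) = 5: row 1 has {3,6,7,8,9}; col 3 has {1,2,3,4,8}; box has {1,3,6,8,9} → only 5 remains.
(2,3) = 7: row 2 has {1,4,5,8,9}; col 3 has {1,2,3,4,5,8}; box has {1,3,5,6,8,9} → only 7 remains.
(5,2) = 7: row 5 has {2,3,4,8,9}; col 2 has {5,6,8,9}; box has {1,2,3,4,5,8,9} → only 7 remains.
(5,3) = 6: row 5 has {2,3,4,7,8,9}; col 3 has {1,2,3,4,5,7,8}; box has {1,2,3,4,5,7,8,9} → only 6 remains.

6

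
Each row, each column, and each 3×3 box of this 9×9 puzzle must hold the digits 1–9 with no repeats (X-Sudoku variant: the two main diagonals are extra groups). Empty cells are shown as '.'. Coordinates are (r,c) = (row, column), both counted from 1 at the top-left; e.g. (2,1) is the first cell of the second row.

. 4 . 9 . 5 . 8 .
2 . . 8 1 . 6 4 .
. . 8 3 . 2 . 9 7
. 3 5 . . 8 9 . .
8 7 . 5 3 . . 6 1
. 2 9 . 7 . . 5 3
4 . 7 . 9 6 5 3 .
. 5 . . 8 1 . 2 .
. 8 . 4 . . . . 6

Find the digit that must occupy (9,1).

9

(1,5) = 6 (sole candidate).
(1,9) = 2 (sole candidate).
(2,2) = 9 (sole candidate).
(2,3) = 3 (sole candidate).
(2,6) = 7 (sole candidate).
(2,9) = 5 (sole candidate).
(3,5) = 4 (sole candidate).
(3,7) = 1 (sole candidate).
(4,4) = 1 (sole candidate).
(4,5) = 2 (sole candidate).
(4,8) = 7 (sole candidate).
(4,9) = 4 (sole candidate).
(5,3) = 4 (sole candidate).
(5,6) = 9 (sole candidate).
(5,7) = 2 (sole candidate).
(6,4) = 6 (sole candidate).
(6,6) = 4 (sole candidate).
(6,7) = 8 (sole candidate).
(7,2) = 1 (sole candidate).
(7,4) = 2 (sole candidate).
(7,9) = 8 (sole candidate).
(8,3) = 6 (sole candidate).
(8,4) = 7 (sole candidate).
(8,7) = 4 (sole candidate).
(8,9) = 9 (sole candidate).
(9,1) = 9: row 9 has {4,6,8}; col 1 has {2,4,8}; box has {1,4,5,6,7,8}; anti-diagonal has {1,2,3,4,5,6,7,8} → only 9 remains.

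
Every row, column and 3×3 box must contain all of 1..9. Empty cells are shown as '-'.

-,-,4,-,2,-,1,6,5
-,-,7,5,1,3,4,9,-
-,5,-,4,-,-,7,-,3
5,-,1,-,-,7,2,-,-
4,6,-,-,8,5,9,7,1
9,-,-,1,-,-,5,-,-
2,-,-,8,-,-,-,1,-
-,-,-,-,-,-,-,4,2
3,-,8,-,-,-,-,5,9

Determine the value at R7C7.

3

R1C1 = 8 (sole candidate).
R1C6 = 9 (sole candidate).
R2C1 = 6 (sole candidate).
R2C2 = 2 (sole candidate).
R2C9 = 8 (sole candidate).
R3C1 = 1 (sole candidate).
R3C3 = 9 (sole candidate).
R3C5 = 6 (sole candidate).
R3C6 = 8 (sole candidate).
R3C8 = 2 (sole candidate).
R8C1 = 7 (sole candidate).
R9C7 = 6 (sole candidate).
R1C2 = 3 (sole candidate).
R1C4 = 7 (sole candidate).
R4C2 = 8 (sole candidate).
R4C8 = 3 (sole candidate).
R6C2 = 7 (sole candidate).
R6C8 = 8 (sole candidate).
R7C7 = 3: row 7 has {1,2,8}; col 7 has {1,2,4,5,6,7,9}; box has {1,2,4,5,6,9} → only 3 remains.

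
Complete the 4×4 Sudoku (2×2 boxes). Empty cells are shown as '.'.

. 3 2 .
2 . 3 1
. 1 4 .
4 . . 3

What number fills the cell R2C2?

4

R1C1 = 1 (sole candidate).
R1C4 = 4 (sole candidate).
R2C2 = 4: row 2 has {1,2,3}; col 2 has {1,3}; box has {1,2,3} → only 4 remains.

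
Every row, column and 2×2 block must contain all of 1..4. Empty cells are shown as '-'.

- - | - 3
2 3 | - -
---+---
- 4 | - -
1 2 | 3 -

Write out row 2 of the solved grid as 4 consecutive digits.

row 1, column 1 = 4: row 1 has {3}; col 1 has {1,2}; box has {2,3} → only 4 remains.
row 1, column 2 = 1: row 1 has {3,4}; col 2 has {2,3,4}; box has {2,3,4} → only 1 remains.
row 1, column 3 = 2: row 1 has {1,3,4}; col 3 has {3}; box has {3} → only 2 remains.
row 3, column 1 = 3: row 3 has {4}; col 1 has {1,2,4}; box has {1,2,4} → only 3 remains.
row 3, column 3 = 1: row 3 has {3,4}; col 3 has {2,3}; box has {3} → only 1 remains.
row 3, column 4 = 2: row 3 has {1,3,4}; col 4 has {3}; box has {1,3} → only 2 remains.
row 4, column 4 = 4: row 4 has {1,2,3}; col 4 has {2,3}; box has {1,2,3} → only 4 remains.
row 2, column 3 = 4: row 2 has {2,3}; col 3 has {1,2,3}; box has {2,3} → only 4 remains.
row 2, column 4 = 1: row 2 has {2,3,4}; col 4 has {2,3,4}; box has {2,3,4} → only 1 remains.

2341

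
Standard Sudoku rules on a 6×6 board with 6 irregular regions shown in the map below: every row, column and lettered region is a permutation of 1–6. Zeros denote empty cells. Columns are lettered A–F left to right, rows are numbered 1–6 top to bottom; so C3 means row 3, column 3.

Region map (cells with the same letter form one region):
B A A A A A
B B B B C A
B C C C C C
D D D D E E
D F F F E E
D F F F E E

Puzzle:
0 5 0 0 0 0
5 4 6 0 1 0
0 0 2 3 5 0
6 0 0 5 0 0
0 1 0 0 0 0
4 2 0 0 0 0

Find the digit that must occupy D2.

2

D2 = 2: row 2 has {1,4,5,6}; col 4 has {3,5}; region has {4,5,6} → only 2 remains.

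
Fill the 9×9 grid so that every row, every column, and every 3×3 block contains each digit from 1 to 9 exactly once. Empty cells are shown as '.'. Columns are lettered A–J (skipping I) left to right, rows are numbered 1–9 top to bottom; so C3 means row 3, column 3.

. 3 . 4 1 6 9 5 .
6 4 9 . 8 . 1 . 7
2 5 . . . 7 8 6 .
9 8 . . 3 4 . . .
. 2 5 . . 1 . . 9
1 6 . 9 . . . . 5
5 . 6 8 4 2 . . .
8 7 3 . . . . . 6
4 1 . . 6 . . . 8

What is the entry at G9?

5

A1 = 7: row 1 has {1,3,4,5,6,9}; col 1 has {1,2,4,5,6,8,9}; box has {2,3,4,5,6,9} → only 7 remains.
C1 = 8: row 1 has {1,3,4,5,6,7,9}; col 3 has {3,5,6,9}; box has {2,3,4,5,6,7,9} → only 8 remains.
J1 = 2: row 1 has {1,3,4,5,6,7,8,9}; col 9 has {5,6,7,8,9}; box has {1,5,6,7,8,9} → only 2 remains.
H2 = 3: row 2 has {1,4,6,7,8,9}; col 8 has {5,6}; box has {1,2,5,6,7,8,9} → only 3 remains.
C3 = 1: row 3 has {2,5,6,7,8}; col 3 has {3,5,6,8,9}; box has {2,3,4,5,6,7,8,9} → only 1 remains.
D3 = 3: row 3 has {1,2,5,6,7,8}; col 4 has {4,8,9}; box has {1,4,6,7,8} → only 3 remains.
E3 = 9: row 3 has {1,2,3,5,6,7,8}; col 5 has {1,3,4,6,8}; box has {1,3,4,6,7,8} → only 9 remains.
J3 = 4: row 3 has {1,2,3,5,6,7,8,9}; col 9 has {2,5,6,7,8,9}; box has {1,2,3,5,6,7,8,9} → only 4 remains.
C4 = 7: row 4 has {3,4,8,9}; col 3 has {1,3,5,6,8,9}; box has {1,2,5,6,8,9} → only 7 remains.
J4 = 1: row 4 has {3,4,7,8,9}; col 9 has {2,4,5,6,7,8,9}; box has {5,9} → only 1 remains.
A5 = 3: row 5 has {1,2,5,9}; col 1 has {1,2,4,5,6,7,8,9}; box has {1,2,5,6,7,8,9} → only 3 remains.
E5 = 7: row 5 has {1,2,3,5,9}; col 5 has {1,3,4,6,8,9}; box has {1,3,4,9} → only 7 remains.
C6 = 4: row 6 has {1,5,6,9}; col 3 has {1,3,5,6,7,8,9}; box has {1,2,3,5,6,7,8,9} → only 4 remains.
E6 = 2: row 6 has {1,4,5,6,9}; col 5 has {1,3,4,6,7,8,9}; box has {1,3,4,7,9} → only 2 remains.
F6 = 8: row 6 has {1,2,4,5,6,9}; col 6 has {1,2,4,6,7}; box has {1,2,3,4,7,9} → only 8 remains.
H6 = 7: row 6 has {1,2,4,5,6,8,9}; col 8 has {3,5,6}; box has {1,5,9} → only 7 remains.
B7 = 9: row 7 has {2,4,5,6,8}; col 2 has {1,2,3,4,5,6,7,8}; box has {1,3,4,5,6,7,8} → only 9 remains.
H7 = 1: row 7 has {2,4,5,6,8,9}; col 8 has {3,5,6,7}; box has {6,8} → only 1 remains.
J7 = 3: row 7 has {1,2,4,5,6,8,9}; col 9 has {1,2,4,5,6,7,8,9}; box has {1,6,8} → only 3 remains.
E8 = 5: row 8 has {3,6,7,8}; col 5 has {1,2,3,4,6,7,8,9}; box has {2,4,6,8} → only 5 remains.
F8 = 9: row 8 has {3,5,6,7,8}; col 6 has {1,2,4,6,7,8}; box has {2,4,5,6,8} → only 9 remains.
C9 = 2: row 9 has {1,4,6,8}; col 3 has {1,3,4,5,6,7,8,9}; box has {1,3,4,5,6,7,8,9} → only 2 remains.
D9 = 7: row 9 has {1,2,4,6,8}; col 4 has {3,4,8,9}; box has {2,4,5,6,8,9} → only 7 remains.
F9 = 3: row 9 has {1,2,4,6,7,8}; col 6 has {1,2,4,6,7,8,9}; box has {2,4,5,6,7,8,9} → only 3 remains.
G9 = 5: row 9 has {1,2,3,4,6,7,8}; col 7 has {1,8,9}; box has {1,3,6,8} → only 5 remains.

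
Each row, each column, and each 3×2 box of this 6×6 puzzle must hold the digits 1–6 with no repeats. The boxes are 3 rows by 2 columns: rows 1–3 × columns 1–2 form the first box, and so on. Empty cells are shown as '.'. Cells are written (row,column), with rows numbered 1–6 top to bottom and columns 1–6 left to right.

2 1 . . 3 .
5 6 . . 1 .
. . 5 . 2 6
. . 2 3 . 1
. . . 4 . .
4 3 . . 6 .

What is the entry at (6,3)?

1

(1,4) = 6 (sole candidate).
(2,4) = 2 (sole candidate).
(2,6) = 4 (sole candidate).
(3,1) = 3 (sole candidate).
(3,2) = 4 (sole candidate).
(3,4) = 1 (sole candidate).
(4,1) = 6 (sole candidate).
(4,2) = 5 (sole candidate).
(4,5) = 4 (sole candidate).
(5,1) = 1 (sole candidate).
(5,2) = 2 (sole candidate).
(5,3) = 6 (sole candidate).
(5,5) = 5 (sole candidate).
(5,6) = 3 (sole candidate).
(6,3) = 1: row 6 has {3,4,6}; col 3 has {2,5,6}; box has {2,3,4,6} → only 1 remains.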